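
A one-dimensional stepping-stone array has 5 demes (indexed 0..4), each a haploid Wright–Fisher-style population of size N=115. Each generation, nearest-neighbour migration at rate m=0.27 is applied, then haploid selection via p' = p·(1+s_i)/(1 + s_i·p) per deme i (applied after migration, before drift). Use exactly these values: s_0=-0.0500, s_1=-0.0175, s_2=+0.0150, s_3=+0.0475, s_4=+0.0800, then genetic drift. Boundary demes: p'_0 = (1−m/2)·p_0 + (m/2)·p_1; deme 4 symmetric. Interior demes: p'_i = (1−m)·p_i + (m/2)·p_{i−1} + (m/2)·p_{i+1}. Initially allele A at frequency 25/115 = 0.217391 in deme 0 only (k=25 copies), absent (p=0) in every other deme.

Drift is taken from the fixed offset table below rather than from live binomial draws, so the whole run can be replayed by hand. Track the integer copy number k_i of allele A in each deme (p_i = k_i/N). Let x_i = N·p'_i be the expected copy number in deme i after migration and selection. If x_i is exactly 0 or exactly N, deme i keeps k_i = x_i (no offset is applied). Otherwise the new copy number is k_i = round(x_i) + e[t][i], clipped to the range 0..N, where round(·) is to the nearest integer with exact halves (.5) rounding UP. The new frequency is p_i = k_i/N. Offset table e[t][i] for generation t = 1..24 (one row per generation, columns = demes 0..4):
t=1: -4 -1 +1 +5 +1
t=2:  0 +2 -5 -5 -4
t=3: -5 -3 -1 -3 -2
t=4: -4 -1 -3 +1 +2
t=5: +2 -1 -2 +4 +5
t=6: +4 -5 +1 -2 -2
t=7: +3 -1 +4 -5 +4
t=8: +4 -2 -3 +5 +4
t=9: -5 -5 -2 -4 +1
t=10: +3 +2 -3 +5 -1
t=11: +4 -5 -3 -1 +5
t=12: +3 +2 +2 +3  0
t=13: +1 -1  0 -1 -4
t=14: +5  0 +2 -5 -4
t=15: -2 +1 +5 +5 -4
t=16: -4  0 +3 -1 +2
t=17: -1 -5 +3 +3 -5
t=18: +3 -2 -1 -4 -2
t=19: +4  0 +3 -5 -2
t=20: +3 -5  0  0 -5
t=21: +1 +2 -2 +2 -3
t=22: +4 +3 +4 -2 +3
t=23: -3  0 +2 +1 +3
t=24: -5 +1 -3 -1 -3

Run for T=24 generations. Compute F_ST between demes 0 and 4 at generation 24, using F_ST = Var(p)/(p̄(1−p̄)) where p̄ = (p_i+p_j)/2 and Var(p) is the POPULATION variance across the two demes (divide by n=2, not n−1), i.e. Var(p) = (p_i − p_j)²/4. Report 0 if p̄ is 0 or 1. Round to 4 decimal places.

t=0: k=[25 0 0 0 0]
t=1: x=[20.7387 3.3176 0.0000 0.0000 0.0000] k=[17 2 0 0 0]
t=2: x=[14.3195 3.6914 0.2740 0.0000 0.0000] k=[14 6 0 0 0]
t=3: x=[12.3433 6.1662 0.8221 0.0000 0.0000] k=[7 3 0 0 0]
t=4: x=[6.1543 3.0816 0.4111 0.0000 0.0000] k=[2 2 0 0 0]
t=5: x=[1.9017 1.7002 0.2740 0.0000 0.0000] k=[4 1 0 0 0]
t=6: x=[3.4206 1.2480 0.1370 0.0000 0.0000] k=[7 0 1 0 0]
t=7: x=[5.7674 1.0613 0.7409 0.1414 0.0000] k=[9 0 5 0 0]
t=8: x=[7.4209 1.8575 3.7030 0.7069 0.0000] k=[11 0 1 6 0]
t=9: x=[9.0768 1.5920 1.5628 4.7207 0.8743] k=[4 0 0 1 2]
t=10: x=[3.2920 0.5306 0.1370 1.0471 2.0116] k=[6 3 0 6 1]
t=11: x=[5.3282 2.9488 1.2330 4.7207 1.8069] k=[9 0 0 4 7]
t=12: x=[7.4209 1.1940 0.5481 4.0421 7.0901] k=[10 3 3 7 7]
t=13: x=[8.6363 3.8783 3.5914 6.7488 7.5234] k=[10 3 4 6 4]
t=14: x=[8.6363 4.0111 4.1948 5.7065 4.5979] k=[14 4 6 1 1]
t=15: x=[12.0840 5.5264 5.1274 1.7533 1.0792] k=[10 7 10 7 0]
t=16: x=[9.1534 7.6825 9.3167 6.7488 1.0199] k=[5 8 12 6 3]
t=17: x=[5.1468 8.0025 10.7948 6.6915 3.6687] k=[4 3 14 10 0]
t=18: x=[3.6779 4.5423 12.1357 9.5901 1.4566] k=[7 3 11 6 0]
t=19: x=[6.1543 4.5423 9.3724 6.1287 0.8743] k=[10 5 12 1 0]
t=20: x=[8.8948 6.5107 9.7014 2.4592 0.1458] k=[12 2 10 2 0]
t=21: x=[10.1646 4.3554 7.9495 2.9401 0.2915] k=[11 6 6 5 0]
t=22: x=[9.8530 6.5649 5.9484 4.6633 0.7287] k=[14 10 10 3 4]
t=23: x=[12.8623 10.3722 9.1800 4.2666 4.1630] k=[10 10 11 5 7]
t=24: x=[9.5415 9.9730 10.1925 6.3528 7.2345] k=[5 11 7 5 4]

0.0005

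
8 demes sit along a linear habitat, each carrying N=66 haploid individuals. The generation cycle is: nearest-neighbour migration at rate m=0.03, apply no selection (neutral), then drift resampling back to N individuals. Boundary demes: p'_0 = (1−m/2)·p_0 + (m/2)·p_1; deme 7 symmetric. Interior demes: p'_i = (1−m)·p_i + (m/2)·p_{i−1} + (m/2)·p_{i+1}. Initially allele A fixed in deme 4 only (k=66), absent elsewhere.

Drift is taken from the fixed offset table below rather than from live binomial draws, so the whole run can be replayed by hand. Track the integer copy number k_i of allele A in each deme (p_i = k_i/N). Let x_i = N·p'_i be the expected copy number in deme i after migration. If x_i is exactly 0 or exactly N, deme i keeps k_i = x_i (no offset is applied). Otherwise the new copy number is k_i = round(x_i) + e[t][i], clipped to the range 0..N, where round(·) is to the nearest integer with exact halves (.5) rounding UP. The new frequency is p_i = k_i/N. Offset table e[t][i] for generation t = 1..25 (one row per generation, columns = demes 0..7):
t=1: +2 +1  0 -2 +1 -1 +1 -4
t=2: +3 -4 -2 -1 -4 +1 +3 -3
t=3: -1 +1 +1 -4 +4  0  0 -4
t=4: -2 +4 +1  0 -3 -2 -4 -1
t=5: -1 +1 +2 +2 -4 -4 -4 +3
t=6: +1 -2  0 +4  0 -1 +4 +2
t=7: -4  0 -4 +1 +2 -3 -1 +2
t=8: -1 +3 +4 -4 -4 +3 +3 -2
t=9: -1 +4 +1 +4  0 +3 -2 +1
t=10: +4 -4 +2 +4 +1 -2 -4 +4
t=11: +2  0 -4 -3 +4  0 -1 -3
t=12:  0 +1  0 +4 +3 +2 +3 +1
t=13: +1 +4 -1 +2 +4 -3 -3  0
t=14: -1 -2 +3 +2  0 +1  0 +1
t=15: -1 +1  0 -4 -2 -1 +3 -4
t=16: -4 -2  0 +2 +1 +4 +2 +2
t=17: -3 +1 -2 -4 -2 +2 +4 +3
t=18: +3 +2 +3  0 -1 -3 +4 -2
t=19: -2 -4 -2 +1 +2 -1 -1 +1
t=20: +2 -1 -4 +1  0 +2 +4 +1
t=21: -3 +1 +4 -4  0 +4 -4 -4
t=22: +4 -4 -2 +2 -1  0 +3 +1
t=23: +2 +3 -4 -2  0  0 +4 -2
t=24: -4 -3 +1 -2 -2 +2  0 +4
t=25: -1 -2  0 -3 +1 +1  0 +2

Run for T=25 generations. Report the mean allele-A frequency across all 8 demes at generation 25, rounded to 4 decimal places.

0.1723

t=0: k=[0 0 0 0 66 0 0 0]
t=1: x=[0.0000 0.0000 0.0000 0.9900 64.0200 0.9900 0.0000 0.0000] k=[0 0 0 0 65 0 0 0]
t=2: x=[0.0000 0.0000 0.0000 0.9750 63.0500 0.9750 0.0000 0.0000] k=[0 0 0 0 59 2 0 0]
t=3: x=[0.0000 0.0000 0.0000 0.8850 57.2600 2.8250 0.0300 0.0000] k=[0 0 0 0 61 3 0 0]
t=4: x=[0.0000 0.0000 0.0000 0.9150 59.2150 3.8250 0.0450 0.0000] k=[0 0 0 1 56 2 0 0]
t=5: x=[0.0000 0.0000 0.0150 1.8100 54.3650 2.7800 0.0300 0.0000] k=[0 0 2 4 50 0 0 0]
t=6: x=[0.0000 0.0300 2.0000 4.6600 48.5600 0.7500 0.0000 0.0000] k=[0 0 2 9 49 0 0 0]
t=7: x=[0.0000 0.0300 2.0750 9.4950 47.6650 0.7350 0.0000 0.0000] k=[0 0 0 10 50 0 0 0]
t=8: x=[0.0000 0.0000 0.1500 10.4500 48.6500 0.7500 0.0000 0.0000] k=[0 0 4 6 45 4 0 0]
t=9: x=[0.0000 0.0600 3.9700 6.5550 43.8000 4.5550 0.0600 0.0000] k=[0 4 5 11 44 8 0 0]
t=10: x=[0.0600 3.9550 5.0750 11.4050 42.9650 8.4200 0.1200 0.0000] k=[4 0 7 15 44 6 0 0]
t=11: x=[3.9400 0.1650 7.0150 15.3150 42.9950 6.4800 0.0900 0.0000] k=[6 0 3 12 47 6 0 0]
t=12: x=[5.9100 0.1350 3.0900 12.3900 45.8600 6.5250 0.0900 0.0000] k=[6 1 3 16 49 9 3 0]
t=13: x=[5.9250 1.1050 3.1650 16.3000 47.9050 9.5100 3.0450 0.0450] k=[7 5 2 18 52 7 0 0]
t=14: x=[6.9700 4.9850 2.2850 18.2700 50.8150 7.5700 0.1050 0.0000] k=[6 3 5 20 51 9 0 0]
t=15: x=[5.9550 3.0750 5.1950 20.2400 49.9050 9.4950 0.1350 0.0000] k=[5 4 5 16 48 8 3 0]
t=16: x=[4.9850 4.0300 5.1500 16.3150 46.9200 8.5250 3.0300 0.0450] k=[1 2 5 18 48 13 5 2]
t=17: x=[1.0150 2.0300 5.1500 18.2550 47.0250 13.4050 5.0750 2.0450] k=[0 3 3 14 45 15 9 5]
t=18: x=[0.0450 2.9550 3.1650 14.3000 44.0850 15.3600 9.0300 5.0600] k=[3 5 6 14 43 12 13 3]
t=19: x=[3.0300 4.9850 6.1050 14.3150 42.1000 12.4800 12.8350 3.1500] k=[1 1 4 15 44 11 12 4]
t=20: x=[1.0000 1.0450 4.1200 15.2700 43.0700 11.5100 11.8650 4.1200] k=[3 0 0 16 43 14 16 5]
t=21: x=[2.9550 0.0450 0.2400 16.1650 42.1600 14.4650 15.8050 5.1650] k=[0 1 4 12 42 18 12 1]
t=22: x=[0.0150 1.0300 4.0750 12.3300 41.1900 18.2700 11.9250 1.1650] k=[4 0 2 14 40 18 15 2]
t=23: x=[3.9400 0.0900 2.1500 14.2100 39.2800 18.2850 14.8500 2.1950] k=[6 3 0 12 39 18 19 0]
t=24: x=[5.9550 3.0000 0.2250 12.2250 38.2800 18.3300 18.7000 0.2850] k=[2 0 1 10 36 20 19 4]
t=25: x=[1.9700 0.0450 1.1200 10.2550 35.3700 20.2250 18.7900 4.2250] k=[1 0 1 7 36 21 19 6]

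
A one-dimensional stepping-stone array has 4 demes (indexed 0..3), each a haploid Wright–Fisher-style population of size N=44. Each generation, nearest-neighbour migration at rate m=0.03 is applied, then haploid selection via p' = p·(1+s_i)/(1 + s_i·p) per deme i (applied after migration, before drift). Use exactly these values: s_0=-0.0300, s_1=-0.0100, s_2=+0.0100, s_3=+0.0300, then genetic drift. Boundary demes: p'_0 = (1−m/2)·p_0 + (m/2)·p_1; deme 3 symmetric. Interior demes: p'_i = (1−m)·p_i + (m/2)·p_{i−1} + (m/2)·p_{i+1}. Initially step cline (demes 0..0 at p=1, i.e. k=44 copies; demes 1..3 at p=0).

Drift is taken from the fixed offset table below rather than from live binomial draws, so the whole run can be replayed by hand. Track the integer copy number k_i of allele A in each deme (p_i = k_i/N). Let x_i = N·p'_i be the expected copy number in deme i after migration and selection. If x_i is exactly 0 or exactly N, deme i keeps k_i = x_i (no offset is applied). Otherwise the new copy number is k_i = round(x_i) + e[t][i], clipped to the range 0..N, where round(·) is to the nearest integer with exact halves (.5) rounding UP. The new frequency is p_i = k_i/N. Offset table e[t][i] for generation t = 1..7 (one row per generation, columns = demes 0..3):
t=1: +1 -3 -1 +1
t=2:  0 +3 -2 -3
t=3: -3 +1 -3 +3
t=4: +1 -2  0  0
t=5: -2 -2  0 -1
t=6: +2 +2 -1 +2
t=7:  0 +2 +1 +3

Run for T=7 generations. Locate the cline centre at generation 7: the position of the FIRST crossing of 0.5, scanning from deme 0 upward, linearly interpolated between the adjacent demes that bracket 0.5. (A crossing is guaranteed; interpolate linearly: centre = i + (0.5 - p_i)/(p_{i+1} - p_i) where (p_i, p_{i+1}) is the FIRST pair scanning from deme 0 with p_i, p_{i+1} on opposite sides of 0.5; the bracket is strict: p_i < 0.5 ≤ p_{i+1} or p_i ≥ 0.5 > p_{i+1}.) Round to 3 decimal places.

t=0: k=[44 0 0 0]
t=1: x=[43.3199 0.6535 0.0000 0.0000] k=[44 0 0 0]
t=2: x=[43.3199 0.6535 0.0000 0.0000] k=[43 4 0 0]
t=3: x=[42.3678 4.4844 0.0606 0.0000] k=[39 5 0 0]
t=4: x=[38.3415 5.3873 0.0757 0.0000] k=[39 3 0 0]
t=5: x=[38.3108 3.4628 0.0454 0.0000] k=[36 1 0 0]
t=6: x=[35.2637 1.4954 0.0151 0.0000] k=[37 3 0 0]
t=7: x=[36.2984 3.4331 0.0454 0.0000] k=[36 5 1 0]

0.452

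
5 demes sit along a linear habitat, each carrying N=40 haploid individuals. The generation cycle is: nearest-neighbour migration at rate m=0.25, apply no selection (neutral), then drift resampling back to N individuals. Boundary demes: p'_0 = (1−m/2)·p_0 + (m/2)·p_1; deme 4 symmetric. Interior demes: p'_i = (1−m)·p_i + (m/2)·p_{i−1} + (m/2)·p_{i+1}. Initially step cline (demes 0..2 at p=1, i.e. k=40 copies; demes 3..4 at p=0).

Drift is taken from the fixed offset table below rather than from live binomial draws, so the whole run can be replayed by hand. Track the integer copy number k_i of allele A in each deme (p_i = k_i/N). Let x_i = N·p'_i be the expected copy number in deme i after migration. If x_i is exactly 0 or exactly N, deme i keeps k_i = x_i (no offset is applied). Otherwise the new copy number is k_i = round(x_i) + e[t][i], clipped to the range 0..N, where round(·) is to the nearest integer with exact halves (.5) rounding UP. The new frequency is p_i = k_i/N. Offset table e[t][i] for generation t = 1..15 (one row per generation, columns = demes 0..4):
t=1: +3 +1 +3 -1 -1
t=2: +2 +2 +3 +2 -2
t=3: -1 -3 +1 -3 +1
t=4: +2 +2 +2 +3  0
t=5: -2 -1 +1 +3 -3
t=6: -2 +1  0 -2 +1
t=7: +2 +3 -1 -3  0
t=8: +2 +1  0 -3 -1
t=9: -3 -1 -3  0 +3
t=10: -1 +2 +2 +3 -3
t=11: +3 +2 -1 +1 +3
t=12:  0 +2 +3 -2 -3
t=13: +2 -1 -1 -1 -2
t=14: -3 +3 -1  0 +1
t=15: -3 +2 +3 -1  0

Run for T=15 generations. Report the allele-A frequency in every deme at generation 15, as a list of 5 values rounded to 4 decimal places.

t=0: k=[40 40 40 0 0]
t=1: x=[40.0000 40.0000 35.0000 5.0000 0.0000] k=[40 40 38 4 0]
t=2: x=[40.0000 39.7500 34.0000 7.7500 0.5000] k=[40 40 37 10 0]
t=3: x=[40.0000 39.6250 34.0000 12.1250 1.2500] k=[40 37 35 9 2]
t=4: x=[39.6250 37.1250 32.0000 11.3750 2.8750] k=[40 39 34 14 3]
t=5: x=[39.8750 38.5000 32.1250 15.1250 4.3750] k=[38 38 33 18 1]
t=6: x=[38.0000 37.3750 31.7500 17.7500 3.1250] k=[36 38 32 16 4]
t=7: x=[36.2500 37.0000 30.7500 16.5000 5.5000] k=[38 40 30 14 6]
t=8: x=[38.2500 38.5000 29.2500 15.0000 7.0000] k=[40 40 29 12 6]
t=9: x=[40.0000 38.6250 28.2500 13.3750 6.7500] k=[40 38 25 13 10]
t=10: x=[39.7500 36.6250 25.1250 14.1250 10.3750] k=[39 39 27 17 7]
t=11: x=[39.0000 37.5000 27.2500 17.0000 8.2500] k=[40 40 26 18 11]
t=12: x=[40.0000 38.2500 26.7500 18.1250 11.8750] k=[40 40 30 16 9]
t=13: x=[40.0000 38.7500 29.5000 16.8750 9.8750] k=[40 38 29 16 8]
t=14: x=[39.7500 37.1250 28.5000 16.6250 9.0000] k=[37 40 28 17 10]
t=15: x=[37.3750 38.1250 28.1250 17.5000 10.8750] k=[34 40 31 17 11]

[0.8500, 1.0000, 0.7750, 0.4250, 0.2750]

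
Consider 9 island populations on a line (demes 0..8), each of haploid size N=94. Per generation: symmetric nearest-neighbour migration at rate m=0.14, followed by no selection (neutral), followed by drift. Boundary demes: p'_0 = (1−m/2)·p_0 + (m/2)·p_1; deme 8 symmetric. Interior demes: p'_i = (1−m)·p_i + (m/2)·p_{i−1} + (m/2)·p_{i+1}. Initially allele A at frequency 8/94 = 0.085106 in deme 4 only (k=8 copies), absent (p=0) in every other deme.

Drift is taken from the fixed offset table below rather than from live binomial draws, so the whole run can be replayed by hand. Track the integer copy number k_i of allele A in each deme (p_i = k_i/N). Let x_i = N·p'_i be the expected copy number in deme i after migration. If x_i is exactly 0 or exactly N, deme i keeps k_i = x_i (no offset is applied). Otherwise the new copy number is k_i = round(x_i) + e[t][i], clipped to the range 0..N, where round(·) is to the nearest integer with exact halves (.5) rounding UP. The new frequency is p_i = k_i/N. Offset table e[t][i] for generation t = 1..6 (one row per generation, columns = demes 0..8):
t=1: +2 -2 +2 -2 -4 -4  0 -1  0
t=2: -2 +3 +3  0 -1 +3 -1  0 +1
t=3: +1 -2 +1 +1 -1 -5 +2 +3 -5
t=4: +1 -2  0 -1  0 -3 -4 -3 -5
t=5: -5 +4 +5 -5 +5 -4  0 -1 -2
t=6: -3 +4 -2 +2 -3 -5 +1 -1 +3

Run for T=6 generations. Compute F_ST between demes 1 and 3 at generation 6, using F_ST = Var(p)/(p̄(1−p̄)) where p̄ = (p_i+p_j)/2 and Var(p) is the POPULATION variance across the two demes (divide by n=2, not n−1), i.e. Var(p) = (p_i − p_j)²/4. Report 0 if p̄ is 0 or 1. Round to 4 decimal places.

0.0108

t=0: k=[0 0 0 0 8 0 0 0 0]
t=1: x=[0.0000 0.0000 0.0000 0.5600 6.8800 0.5600 0.0000 0.0000 0.0000] k=[0 0 0 0 3 0 0 0 0]
t=2: x=[0.0000 0.0000 0.0000 0.2100 2.5800 0.2100 0.0000 0.0000 0.0000] k=[0 0 0 0 2 3 0 0 0]
t=3: x=[0.0000 0.0000 0.0000 0.1400 1.9300 2.7200 0.2100 0.0000 0.0000] k=[0 0 0 1 1 0 2 0 0]
t=4: x=[0.0000 0.0000 0.0700 0.9300 0.9300 0.2100 1.7200 0.1400 0.0000] k=[0 0 0 0 1 0 0 0 0]
t=5: x=[0.0000 0.0000 0.0000 0.0700 0.8600 0.0700 0.0000 0.0000 0.0000] k=[0 0 0 0 6 0 0 0 0]
t=6: x=[0.0000 0.0000 0.0000 0.4200 5.1600 0.4200 0.0000 0.0000 0.0000] k=[0 0 0 2 2 0 0 0 0]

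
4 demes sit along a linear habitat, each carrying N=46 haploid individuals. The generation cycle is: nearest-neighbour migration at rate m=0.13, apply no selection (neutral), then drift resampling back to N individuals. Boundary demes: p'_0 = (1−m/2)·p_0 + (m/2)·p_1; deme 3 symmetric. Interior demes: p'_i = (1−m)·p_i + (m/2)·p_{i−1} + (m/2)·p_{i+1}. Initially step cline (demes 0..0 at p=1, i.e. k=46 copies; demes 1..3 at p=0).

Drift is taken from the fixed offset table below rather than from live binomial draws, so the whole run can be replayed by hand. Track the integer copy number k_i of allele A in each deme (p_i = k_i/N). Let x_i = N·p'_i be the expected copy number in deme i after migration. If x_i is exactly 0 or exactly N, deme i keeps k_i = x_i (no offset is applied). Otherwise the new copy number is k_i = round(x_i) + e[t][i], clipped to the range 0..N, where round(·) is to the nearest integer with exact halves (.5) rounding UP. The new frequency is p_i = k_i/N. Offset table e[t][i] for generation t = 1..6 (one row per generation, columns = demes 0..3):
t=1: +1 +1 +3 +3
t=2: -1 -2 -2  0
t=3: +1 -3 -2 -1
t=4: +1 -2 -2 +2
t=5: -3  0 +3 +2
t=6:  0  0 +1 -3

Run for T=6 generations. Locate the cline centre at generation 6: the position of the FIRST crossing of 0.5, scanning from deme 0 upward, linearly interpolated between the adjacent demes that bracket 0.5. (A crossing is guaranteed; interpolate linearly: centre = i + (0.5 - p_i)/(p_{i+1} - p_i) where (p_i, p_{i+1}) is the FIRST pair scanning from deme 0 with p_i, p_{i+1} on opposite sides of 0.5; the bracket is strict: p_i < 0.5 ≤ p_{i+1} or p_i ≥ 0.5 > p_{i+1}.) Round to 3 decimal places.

0.333

t=0: k=[46 0 0 0]
t=1: x=[43.0100 2.9900 0.0000 0.0000] k=[44 4 0 0]
t=2: x=[41.4000 6.3400 0.2600 0.0000] k=[40 4 0 0]
t=3: x=[37.6600 6.0800 0.2600 0.0000] k=[39 3 0 0]
t=4: x=[36.6600 5.1450 0.1950 0.0000] k=[38 3 0 0]
t=5: x=[35.7250 5.0800 0.1950 0.0000] k=[33 5 3 0]
t=6: x=[31.1800 6.6900 2.9350 0.1950] k=[31 7 4 0]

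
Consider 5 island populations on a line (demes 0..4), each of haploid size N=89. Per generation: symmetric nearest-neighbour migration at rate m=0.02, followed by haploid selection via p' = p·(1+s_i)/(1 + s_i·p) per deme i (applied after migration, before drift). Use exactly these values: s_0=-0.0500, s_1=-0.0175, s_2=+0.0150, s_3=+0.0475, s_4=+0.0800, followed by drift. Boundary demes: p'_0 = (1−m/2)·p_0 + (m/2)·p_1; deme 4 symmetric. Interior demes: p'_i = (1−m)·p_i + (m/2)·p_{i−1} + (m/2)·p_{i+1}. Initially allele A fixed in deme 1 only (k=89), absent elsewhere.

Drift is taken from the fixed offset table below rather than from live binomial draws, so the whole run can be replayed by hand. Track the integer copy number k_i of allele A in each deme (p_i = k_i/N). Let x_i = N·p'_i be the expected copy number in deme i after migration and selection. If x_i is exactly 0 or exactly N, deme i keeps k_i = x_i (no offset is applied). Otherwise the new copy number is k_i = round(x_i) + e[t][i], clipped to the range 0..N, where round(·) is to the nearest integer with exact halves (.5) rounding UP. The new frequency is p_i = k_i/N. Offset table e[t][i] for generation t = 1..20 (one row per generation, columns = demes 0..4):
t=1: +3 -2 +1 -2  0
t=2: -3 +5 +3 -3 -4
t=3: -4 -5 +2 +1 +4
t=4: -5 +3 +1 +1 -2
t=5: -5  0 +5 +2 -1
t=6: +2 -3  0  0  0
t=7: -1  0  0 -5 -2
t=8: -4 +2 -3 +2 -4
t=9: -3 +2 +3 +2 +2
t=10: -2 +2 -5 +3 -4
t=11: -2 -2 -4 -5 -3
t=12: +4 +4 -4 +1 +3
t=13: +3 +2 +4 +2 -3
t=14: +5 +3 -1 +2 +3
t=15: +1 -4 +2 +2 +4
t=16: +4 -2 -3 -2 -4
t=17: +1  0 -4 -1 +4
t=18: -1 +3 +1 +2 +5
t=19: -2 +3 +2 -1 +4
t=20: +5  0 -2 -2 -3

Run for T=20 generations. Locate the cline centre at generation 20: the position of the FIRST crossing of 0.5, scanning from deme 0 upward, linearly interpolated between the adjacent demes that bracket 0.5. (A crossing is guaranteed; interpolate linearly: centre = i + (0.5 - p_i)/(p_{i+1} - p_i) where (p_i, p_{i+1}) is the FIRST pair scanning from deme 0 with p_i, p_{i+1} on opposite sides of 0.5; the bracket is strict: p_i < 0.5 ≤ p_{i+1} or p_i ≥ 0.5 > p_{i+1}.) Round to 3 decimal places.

t=0: k=[0 89 0 0 0]
t=1: x=[0.8459 87.1889 0.9032 0.0000 0.0000] k=[4 85 2 0 0]
t=2: x=[4.5819 83.2660 2.8508 0.0209 0.0000] k=[2 88 6 0 0]
t=3: x=[2.7214 86.2737 6.8536 0.0628 0.0000] k=[0 81 9 1 0]
t=4: x=[0.7699 79.3187 9.7687 1.1202 0.0108] k=[0 82 11 2 0]
t=5: x=[0.7794 80.3329 11.7712 2.1659 0.0216] k=[0 80 17 4 0]
t=6: x=[0.7603 78.4063 17.7103 4.2749 0.0432] k=[3 75 18 4 0]
t=7: x=[3.5414 73.4851 18.6485 4.2854 0.0432] k=[3 73 19 0 0]
t=8: x=[3.5223 71.5133 19.5764 0.1990 0.0000] k=[0 74 17 2 0]
t=9: x=[0.7033 72.4535 17.6295 2.2286 0.0216] k=[0 74 21 4 2]
t=10: x=[0.7033 72.4939 21.6026 4.3375 2.1776] k=[0 74 17 7 0]
t=11: x=[0.7033 72.4535 17.6800 7.3364 0.0756] k=[0 70 14 2 0]
t=12: x=[0.6653 68.4624 14.6210 2.1973 0.0216] k=[5 72 11 3 3]
t=13: x=[5.4037 70.4622 11.6803 3.2210 3.2313] k=[8 72 16 5 0]
t=14: x=[8.2480 70.5431 16.6506 5.2861 0.0540] k=[13 74 16 7 3]
t=15: x=[13.0291 72.5748 16.6910 7.3572 3.2743] k=[14 69 19 9 7]
t=16: x=[13.9364 67.6649 19.6268 9.4654 7.5341] k=[18 66 17 7 4]
t=17: x=[17.7402 64.7195 17.5993 7.3780 4.3367] k=[19 65 14 6 8]
t=18: x=[18.6913 63.7116 14.6109 6.3690 8.5570] k=[18 67 16 8 14]
t=19: x=[17.7499 65.6976 16.6304 8.4898 14.8689] k=[16 69 19 7 19]
t=20: x=[15.8507 67.6851 19.6067 7.5547 20.0501] k=[21 68 18 6 17]

0.500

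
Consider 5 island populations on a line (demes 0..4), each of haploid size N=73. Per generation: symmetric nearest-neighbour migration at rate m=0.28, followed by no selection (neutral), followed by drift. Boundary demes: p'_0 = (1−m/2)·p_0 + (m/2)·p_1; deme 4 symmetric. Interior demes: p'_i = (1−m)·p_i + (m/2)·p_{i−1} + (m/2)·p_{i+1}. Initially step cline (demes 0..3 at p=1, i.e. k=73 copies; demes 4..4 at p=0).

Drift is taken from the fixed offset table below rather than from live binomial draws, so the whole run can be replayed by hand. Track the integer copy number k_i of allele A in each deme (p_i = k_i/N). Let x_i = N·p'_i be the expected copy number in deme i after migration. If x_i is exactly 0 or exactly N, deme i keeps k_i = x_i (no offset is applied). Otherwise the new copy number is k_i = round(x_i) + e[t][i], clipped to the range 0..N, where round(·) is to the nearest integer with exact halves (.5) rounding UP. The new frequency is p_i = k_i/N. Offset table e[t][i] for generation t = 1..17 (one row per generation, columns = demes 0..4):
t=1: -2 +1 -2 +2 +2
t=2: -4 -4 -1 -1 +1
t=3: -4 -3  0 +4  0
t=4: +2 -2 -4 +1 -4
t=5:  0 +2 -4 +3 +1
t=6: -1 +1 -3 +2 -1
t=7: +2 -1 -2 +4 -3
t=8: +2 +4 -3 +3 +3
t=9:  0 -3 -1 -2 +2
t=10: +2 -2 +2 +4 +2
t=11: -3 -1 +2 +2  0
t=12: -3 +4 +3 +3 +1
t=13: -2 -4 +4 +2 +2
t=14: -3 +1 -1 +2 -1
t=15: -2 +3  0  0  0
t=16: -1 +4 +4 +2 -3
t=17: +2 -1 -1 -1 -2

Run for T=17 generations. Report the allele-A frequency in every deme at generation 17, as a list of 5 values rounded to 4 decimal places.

[0.8630, 0.9178, 0.9178, 0.8356, 0.7123]

t=0: k=[73 73 73 73 0]
t=1: x=[73.0000 73.0000 73.0000 62.7800 10.2200] k=[73 73 73 65 12]
t=2: x=[73.0000 73.0000 71.8800 58.7000 19.4200] k=[73 73 71 58 20]
t=3: x=[73.0000 72.7200 69.4600 54.5000 25.3200] k=[73 70 69 59 25]
t=4: x=[72.5800 70.2800 67.7400 55.6400 29.7600] k=[73 68 64 57 26]
t=5: x=[72.3000 68.1400 63.5800 53.6400 30.3400] k=[72 70 60 57 31]
t=6: x=[71.7200 68.8800 60.9800 53.7800 34.6400] k=[71 70 58 56 34]
t=7: x=[70.8600 68.4600 59.4000 53.2000 37.0800] k=[73 67 57 57 34]
t=8: x=[72.1600 66.4400 58.4000 53.7800 37.2200] k=[73 70 55 57 40]
t=9: x=[72.5800 68.3200 57.3800 54.3400 42.3800] k=[73 65 56 52 44]
t=10: x=[71.8800 64.8600 56.7000 51.4400 45.1200] k=[73 63 59 55 47]
t=11: x=[71.6000 63.8400 59.0000 54.4400 48.1200] k=[69 63 61 56 48]
t=12: x=[68.1600 63.5600 60.5800 55.5800 49.1200] k=[65 68 64 59 50]
t=13: x=[65.4200 67.0200 63.8600 58.4400 51.2600] k=[63 63 68 60 53]
t=14: x=[63.0000 63.7000 66.1800 60.1400 53.9800] k=[60 65 65 62 53]
t=15: x=[60.7000 64.3000 64.5800 61.1600 54.2600] k=[59 67 65 61 54]
t=16: x=[60.1200 65.6000 64.7200 60.5800 54.9800] k=[59 70 69 63 52]
t=17: x=[60.5400 68.3200 68.3000 62.3000 53.5400] k=[63 67 67 61 52]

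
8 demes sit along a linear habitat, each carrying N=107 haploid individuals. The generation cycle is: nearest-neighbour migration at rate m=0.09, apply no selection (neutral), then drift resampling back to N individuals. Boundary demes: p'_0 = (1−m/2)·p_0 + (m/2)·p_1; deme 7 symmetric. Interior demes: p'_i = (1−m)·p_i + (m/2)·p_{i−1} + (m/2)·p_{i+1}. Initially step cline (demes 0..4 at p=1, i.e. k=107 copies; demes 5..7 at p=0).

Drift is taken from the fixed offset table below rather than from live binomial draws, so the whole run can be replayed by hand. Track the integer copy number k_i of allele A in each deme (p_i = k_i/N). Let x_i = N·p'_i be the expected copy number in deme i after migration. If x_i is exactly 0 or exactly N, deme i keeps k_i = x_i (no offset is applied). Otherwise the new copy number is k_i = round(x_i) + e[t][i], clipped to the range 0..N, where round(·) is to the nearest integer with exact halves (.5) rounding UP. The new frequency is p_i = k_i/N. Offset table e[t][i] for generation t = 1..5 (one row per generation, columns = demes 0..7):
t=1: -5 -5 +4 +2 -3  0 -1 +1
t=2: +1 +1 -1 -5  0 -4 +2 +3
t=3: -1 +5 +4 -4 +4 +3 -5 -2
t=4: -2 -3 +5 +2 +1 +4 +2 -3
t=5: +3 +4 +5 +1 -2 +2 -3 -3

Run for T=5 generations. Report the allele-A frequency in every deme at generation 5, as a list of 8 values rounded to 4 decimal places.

t=0: k=[107 107 107 107 107 0 0 0]
t=1: x=[107.0000 107.0000 107.0000 107.0000 102.1850 4.8150 0.0000 0.0000] k=[107 107 107 107 99 5 0 0]
t=2: x=[107.0000 107.0000 107.0000 106.6400 95.1300 9.0050 0.2250 0.0000] k=[107 107 107 102 95 5 2 0]
t=3: x=[107.0000 107.0000 106.7750 101.9100 91.2650 8.9150 2.0450 0.0900] k=[107 107 107 98 95 12 0 0]
t=4: x=[107.0000 107.0000 106.5950 98.2700 91.4000 15.1950 0.5400 0.0000] k=[107 107 107 100 92 19 3 0]
t=5: x=[107.0000 107.0000 106.6850 99.9550 89.0750 21.5650 3.5850 0.1350] k=[107 107 107 101 87 24 1 0]

[1.0000, 1.0000, 1.0000, 0.9439, 0.8131, 0.2243, 0.0093, 0.0000]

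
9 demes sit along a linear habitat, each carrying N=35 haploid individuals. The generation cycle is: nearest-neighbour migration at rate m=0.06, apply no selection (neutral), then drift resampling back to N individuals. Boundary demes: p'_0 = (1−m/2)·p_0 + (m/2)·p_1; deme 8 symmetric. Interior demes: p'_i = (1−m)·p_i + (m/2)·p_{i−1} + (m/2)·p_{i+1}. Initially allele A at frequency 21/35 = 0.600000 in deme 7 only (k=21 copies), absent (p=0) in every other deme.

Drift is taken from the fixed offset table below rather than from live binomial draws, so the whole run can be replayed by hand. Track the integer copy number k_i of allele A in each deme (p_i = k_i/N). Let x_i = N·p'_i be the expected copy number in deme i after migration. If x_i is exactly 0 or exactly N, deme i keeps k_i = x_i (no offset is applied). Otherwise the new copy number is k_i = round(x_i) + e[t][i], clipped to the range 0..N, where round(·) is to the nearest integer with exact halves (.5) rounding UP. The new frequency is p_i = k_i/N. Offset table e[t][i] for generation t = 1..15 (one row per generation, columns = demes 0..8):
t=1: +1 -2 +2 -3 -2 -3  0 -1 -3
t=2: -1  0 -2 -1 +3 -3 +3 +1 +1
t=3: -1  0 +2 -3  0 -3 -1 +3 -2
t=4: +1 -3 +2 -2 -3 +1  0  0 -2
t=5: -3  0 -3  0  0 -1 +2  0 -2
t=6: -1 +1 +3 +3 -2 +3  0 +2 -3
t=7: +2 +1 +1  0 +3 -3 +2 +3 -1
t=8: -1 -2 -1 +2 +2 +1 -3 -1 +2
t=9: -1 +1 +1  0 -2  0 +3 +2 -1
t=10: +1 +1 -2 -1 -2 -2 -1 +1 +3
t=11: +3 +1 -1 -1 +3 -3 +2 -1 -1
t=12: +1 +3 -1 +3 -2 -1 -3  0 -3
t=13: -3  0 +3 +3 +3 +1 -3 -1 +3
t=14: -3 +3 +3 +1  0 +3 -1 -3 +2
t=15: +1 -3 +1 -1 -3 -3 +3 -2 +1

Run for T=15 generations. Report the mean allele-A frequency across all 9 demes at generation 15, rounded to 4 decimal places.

t=0: k=[0 0 0 0 0 0 0 21 0]
t=1: x=[0.0000 0.0000 0.0000 0.0000 0.0000 0.0000 0.6300 19.7400 0.6300] k=[0 0 0 0 0 0 1 19 0]
t=2: x=[0.0000 0.0000 0.0000 0.0000 0.0000 0.0300 1.5100 17.8900 0.5700] k=[0 0 0 0 0 0 5 19 2]
t=3: x=[0.0000 0.0000 0.0000 0.0000 0.0000 0.1500 5.2700 18.0700 2.5100] k=[0 0 0 0 0 0 4 21 1]
t=4: x=[0.0000 0.0000 0.0000 0.0000 0.0000 0.1200 4.3900 19.8900 1.6000] k=[0 0 0 0 0 1 4 20 0]
t=5: x=[0.0000 0.0000 0.0000 0.0000 0.0300 1.0600 4.3900 18.9200 0.6000] k=[0 0 0 0 0 0 6 19 0]
t=6: x=[0.0000 0.0000 0.0000 0.0000 0.0000 0.1800 6.2100 18.0400 0.5700] k=[0 0 0 0 0 3 6 20 0]
t=7: x=[0.0000 0.0000 0.0000 0.0000 0.0900 3.0000 6.3300 18.9800 0.6000] k=[0 0 0 0 3 0 8 22 0]
t=8: x=[0.0000 0.0000 0.0000 0.0900 2.8200 0.3300 8.1800 20.9200 0.6600] k=[0 0 0 2 5 1 5 20 3]
t=9: x=[0.0000 0.0000 0.0600 2.0300 4.7900 1.2400 5.3300 19.0400 3.5100] k=[0 0 1 2 3 1 8 21 3]
t=10: x=[0.0000 0.0300 1.0000 2.0000 2.9100 1.2700 8.1800 20.0700 3.5400] k=[0 1 0 1 1 0 7 21 7]
t=11: x=[0.0300 0.9400 0.0600 0.9700 0.9700 0.2400 7.2100 20.1600 7.4200] k=[3 2 0 0 4 0 9 19 6]
t=12: x=[2.9700 1.9700 0.0600 0.1200 3.7600 0.3900 9.0300 18.3100 6.3900] k=[4 5 0 3 2 0 6 18 3]
t=13: x=[4.0300 4.8200 0.2400 2.8800 1.9700 0.2400 6.1800 17.1900 3.4500] k=[1 5 3 6 5 1 3 16 6]
t=14: x=[1.1200 4.8200 3.1500 5.8800 4.9100 1.1800 3.3300 15.3100 6.3000] k=[0 8 6 7 5 4 2 12 8]
t=15: x=[0.2400 7.7000 6.0900 6.9100 5.0300 3.9700 2.3600 11.5800 8.1200] k=[1 5 7 6 2 1 5 10 9]

0.1460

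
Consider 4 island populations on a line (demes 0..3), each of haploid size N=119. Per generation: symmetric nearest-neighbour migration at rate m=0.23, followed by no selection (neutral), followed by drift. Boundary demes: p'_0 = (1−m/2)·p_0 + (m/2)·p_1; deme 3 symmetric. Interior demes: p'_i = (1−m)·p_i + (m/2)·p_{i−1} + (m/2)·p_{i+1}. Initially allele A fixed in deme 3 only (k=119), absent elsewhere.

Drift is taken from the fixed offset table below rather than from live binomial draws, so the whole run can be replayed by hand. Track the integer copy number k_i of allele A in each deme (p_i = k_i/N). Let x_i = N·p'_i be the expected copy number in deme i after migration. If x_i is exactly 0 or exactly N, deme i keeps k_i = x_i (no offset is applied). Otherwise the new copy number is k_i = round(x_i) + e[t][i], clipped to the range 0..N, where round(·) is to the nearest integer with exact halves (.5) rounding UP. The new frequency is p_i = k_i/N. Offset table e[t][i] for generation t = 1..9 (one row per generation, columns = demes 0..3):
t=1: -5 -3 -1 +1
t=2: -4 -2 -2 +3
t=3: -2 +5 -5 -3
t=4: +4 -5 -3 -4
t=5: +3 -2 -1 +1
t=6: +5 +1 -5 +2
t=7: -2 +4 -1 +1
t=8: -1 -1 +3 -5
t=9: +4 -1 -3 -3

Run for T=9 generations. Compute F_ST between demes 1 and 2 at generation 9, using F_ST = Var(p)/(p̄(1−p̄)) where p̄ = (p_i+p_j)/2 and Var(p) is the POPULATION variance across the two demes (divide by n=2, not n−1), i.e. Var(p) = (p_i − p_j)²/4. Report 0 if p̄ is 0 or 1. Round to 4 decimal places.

t=0: k=[0 0 0 119]
t=1: x=[0.0000 0.0000 13.6850 105.3150] k=[0 0 13 106]
t=2: x=[0.0000 1.4950 22.2000 95.3050] k=[0 0 20 98]
t=3: x=[0.0000 2.3000 26.6700 89.0300] k=[0 7 22 86]
t=4: x=[0.8050 7.9200 27.6350 78.6400] k=[5 3 25 75]
t=5: x=[4.7700 5.7600 28.2200 69.2500] k=[8 4 27 70]
t=6: x=[7.5400 7.1050 29.3000 65.0550] k=[13 8 24 67]
t=7: x=[12.4250 10.4150 27.1050 62.0550] k=[10 14 26 63]
t=8: x=[10.4600 14.9200 28.8750 58.7450] k=[9 14 32 54]
t=9: x=[9.5750 15.4950 32.4600 51.4700] k=[14 14 29 48]

0.0268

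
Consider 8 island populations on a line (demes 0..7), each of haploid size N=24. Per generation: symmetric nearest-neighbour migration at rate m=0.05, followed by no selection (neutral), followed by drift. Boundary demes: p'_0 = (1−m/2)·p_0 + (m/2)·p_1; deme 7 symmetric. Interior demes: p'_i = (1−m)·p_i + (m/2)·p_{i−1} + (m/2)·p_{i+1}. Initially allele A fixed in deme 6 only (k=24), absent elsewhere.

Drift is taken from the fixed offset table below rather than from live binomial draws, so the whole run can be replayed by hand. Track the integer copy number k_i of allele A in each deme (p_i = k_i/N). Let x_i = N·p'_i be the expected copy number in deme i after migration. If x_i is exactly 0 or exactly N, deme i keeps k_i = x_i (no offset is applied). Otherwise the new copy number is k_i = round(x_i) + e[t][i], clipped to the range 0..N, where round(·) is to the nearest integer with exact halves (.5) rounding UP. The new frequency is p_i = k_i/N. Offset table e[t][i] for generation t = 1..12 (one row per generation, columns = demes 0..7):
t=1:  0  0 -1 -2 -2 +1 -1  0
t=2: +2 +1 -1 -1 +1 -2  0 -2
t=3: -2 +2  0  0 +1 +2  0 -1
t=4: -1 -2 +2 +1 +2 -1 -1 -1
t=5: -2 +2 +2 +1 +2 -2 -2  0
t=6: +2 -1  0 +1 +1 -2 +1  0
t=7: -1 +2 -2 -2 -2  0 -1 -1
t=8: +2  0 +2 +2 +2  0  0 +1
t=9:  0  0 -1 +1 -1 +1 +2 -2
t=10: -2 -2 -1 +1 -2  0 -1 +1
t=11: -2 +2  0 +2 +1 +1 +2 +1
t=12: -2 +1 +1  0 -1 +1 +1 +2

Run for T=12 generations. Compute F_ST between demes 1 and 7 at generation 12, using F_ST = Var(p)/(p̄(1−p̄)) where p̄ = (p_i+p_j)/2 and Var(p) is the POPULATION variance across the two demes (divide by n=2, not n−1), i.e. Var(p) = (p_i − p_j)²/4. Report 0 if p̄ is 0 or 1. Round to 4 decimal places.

t=0: k=[0 0 0 0 0 0 24 0]
t=1: x=[0.0000 0.0000 0.0000 0.0000 0.0000 0.6000 22.8000 0.6000] k=[0 0 0 0 0 2 22 1]
t=2: x=[0.0000 0.0000 0.0000 0.0000 0.0500 2.4500 20.9750 1.5250] k=[0 0 0 0 1 0 21 0]
t=3: x=[0.0000 0.0000 0.0000 0.0250 0.9500 0.5500 19.9500 0.5250] k=[0 0 0 0 2 3 20 0]
t=4: x=[0.0000 0.0000 0.0000 0.0500 1.9750 3.4000 19.0750 0.5000] k=[0 0 0 1 4 2 18 0]
t=5: x=[0.0000 0.0000 0.0250 1.0500 3.8750 2.4500 17.1500 0.4500] k=[0 0 2 2 6 0 15 0]
t=6: x=[0.0000 0.0500 1.9500 2.1000 5.7500 0.5250 14.2500 0.3750] k=[0 0 2 3 7 0 15 0]
t=7: x=[0.0000 0.0500 1.9750 3.0750 6.7250 0.5500 14.2500 0.3750] k=[0 2 0 1 5 1 13 0]
t=8: x=[0.0500 1.9000 0.0750 1.0750 4.8000 1.4000 12.3750 0.3250] k=[2 2 2 3 7 1 12 1]
t=9: x=[2.0000 2.0000 2.0250 3.0750 6.7500 1.4250 11.4500 1.2750] k=[2 2 1 4 6 2 13 0]
t=10: x=[2.0000 1.9750 1.1000 3.9750 5.8500 2.3750 12.4000 0.3250] k=[0 0 0 5 4 2 11 1]
t=11: x=[0.0000 0.0000 0.1250 4.8500 3.9750 2.2750 10.5250 1.2500] k=[0 0 0 7 5 3 13 2]
t=12: x=[0.0000 0.0000 0.1750 6.7750 5.0000 3.3000 12.4750 2.2750] k=[0 0 1 7 4 4 13 4]

0.0909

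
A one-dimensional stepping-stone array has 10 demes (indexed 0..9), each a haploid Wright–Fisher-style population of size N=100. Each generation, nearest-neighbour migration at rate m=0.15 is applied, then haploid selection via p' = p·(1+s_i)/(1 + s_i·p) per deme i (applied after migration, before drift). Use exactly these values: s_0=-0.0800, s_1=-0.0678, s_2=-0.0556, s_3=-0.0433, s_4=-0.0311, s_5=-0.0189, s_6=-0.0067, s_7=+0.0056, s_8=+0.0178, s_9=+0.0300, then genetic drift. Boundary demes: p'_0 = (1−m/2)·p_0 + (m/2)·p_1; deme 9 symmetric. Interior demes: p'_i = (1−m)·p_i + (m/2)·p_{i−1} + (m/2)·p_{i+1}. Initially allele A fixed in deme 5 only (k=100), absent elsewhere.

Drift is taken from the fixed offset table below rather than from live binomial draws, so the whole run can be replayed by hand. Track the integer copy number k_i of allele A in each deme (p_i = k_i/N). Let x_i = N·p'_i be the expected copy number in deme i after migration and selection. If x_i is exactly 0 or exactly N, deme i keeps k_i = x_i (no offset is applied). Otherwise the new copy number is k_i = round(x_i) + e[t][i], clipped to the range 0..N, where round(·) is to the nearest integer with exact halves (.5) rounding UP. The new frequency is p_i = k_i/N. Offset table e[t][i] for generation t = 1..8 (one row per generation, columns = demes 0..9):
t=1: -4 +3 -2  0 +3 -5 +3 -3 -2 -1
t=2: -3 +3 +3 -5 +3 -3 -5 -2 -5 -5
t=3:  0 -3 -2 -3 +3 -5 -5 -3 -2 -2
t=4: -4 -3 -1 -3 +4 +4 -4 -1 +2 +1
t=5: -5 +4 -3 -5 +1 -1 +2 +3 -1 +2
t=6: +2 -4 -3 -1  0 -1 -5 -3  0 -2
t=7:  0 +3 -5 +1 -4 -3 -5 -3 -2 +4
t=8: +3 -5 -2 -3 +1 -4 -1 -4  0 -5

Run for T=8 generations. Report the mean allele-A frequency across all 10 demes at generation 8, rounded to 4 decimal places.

t=0: k=[0 0 0 0 0 100 0 0 0 0]
t=1: x=[0.0000 0.0000 0.0000 0.0000 7.2837 84.7551 7.4535 0.0000 0.0000 0.0000] k=[0 0 0 0 10 80 10 0 0 0]
t=2: x=[0.0000 0.0000 0.0000 0.7178 14.1127 69.0940 14.4169 0.7542 0.0000 0.0000] k=[0 0 0 0 17 66 9 0 0 0]
t=3: x=[0.0000 0.0000 0.0000 1.2205 18.9108 57.5846 12.5262 0.6788 0.0000 0.0000] k=[0 0 0 0 22 53 8 0 0 0]
t=4: x=[0.0000 0.0000 0.0000 1.5797 22.1258 46.8246 10.7105 0.6033 0.0000 0.0000] k=[0 0 0 0 26 51 7 0 0 0]
t=5: x=[0.0000 0.0000 0.0000 1.8671 25.3229 45.3517 9.7159 0.5279 0.0000 0.0000] k=[0 0 0 0 26 44 12 4 0 0]
t=6: x=[0.0000 0.0000 0.0000 1.8671 24.8060 39.7920 13.7202 4.3230 0.3053 0.0000] k=[0 0 0 1 25 39 9 1 0 0]
t=7: x=[0.0000 0.0000 0.0708 2.6101 23.6744 35.2632 10.5862 1.5334 0.0763 0.0000] k=[0 0 0 4 20 32 6 0 0 0]
t=8: x=[0.0000 0.0000 0.2834 4.6978 19.2050 28.7575 7.4535 0.4525 0.0000 0.0000] k=[0 0 0 2 20 25 6 0 0 0]

0.0530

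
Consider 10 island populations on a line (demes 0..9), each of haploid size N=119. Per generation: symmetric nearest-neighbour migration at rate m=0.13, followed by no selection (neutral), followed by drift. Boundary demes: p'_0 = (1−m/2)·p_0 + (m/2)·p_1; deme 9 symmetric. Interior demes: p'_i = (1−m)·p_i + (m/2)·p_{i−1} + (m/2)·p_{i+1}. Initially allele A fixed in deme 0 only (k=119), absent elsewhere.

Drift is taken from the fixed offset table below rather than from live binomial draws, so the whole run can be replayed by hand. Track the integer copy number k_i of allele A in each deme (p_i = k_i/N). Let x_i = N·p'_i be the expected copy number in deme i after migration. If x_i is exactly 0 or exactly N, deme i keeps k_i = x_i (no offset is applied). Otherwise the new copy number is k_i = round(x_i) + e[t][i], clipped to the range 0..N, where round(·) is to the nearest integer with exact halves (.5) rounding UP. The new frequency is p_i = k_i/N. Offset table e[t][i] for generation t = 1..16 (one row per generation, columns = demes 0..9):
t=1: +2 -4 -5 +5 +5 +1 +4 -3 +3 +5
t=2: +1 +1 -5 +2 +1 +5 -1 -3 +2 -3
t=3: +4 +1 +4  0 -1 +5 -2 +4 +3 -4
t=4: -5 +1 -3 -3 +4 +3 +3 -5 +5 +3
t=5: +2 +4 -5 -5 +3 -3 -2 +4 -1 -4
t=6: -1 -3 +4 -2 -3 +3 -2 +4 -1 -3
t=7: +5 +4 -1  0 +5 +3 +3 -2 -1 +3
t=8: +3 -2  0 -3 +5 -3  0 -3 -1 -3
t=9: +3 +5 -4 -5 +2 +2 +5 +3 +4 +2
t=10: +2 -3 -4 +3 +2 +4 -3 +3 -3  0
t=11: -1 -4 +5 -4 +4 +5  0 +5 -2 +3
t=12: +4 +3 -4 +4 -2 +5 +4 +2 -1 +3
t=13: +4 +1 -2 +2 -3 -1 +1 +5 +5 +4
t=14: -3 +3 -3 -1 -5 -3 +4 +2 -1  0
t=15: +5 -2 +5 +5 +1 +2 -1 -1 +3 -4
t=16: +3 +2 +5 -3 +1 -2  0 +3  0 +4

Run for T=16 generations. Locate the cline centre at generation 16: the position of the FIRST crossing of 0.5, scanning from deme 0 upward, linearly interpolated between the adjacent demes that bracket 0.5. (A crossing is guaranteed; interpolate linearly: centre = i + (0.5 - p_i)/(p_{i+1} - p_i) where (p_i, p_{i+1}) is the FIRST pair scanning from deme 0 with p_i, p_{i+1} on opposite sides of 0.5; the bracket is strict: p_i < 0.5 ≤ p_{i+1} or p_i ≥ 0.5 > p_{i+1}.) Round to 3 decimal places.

t=0: k=[119 0 0 0 0 0 0 0 0 0]
t=1: x=[111.2650 7.7350 0.0000 0.0000 0.0000 0.0000 0.0000 0.0000 0.0000 0.0000] k=[113 4 0 0 0 0 0 0 0 0]
t=2: x=[105.9150 10.8250 0.2600 0.0000 0.0000 0.0000 0.0000 0.0000 0.0000 0.0000] k=[107 12 0 0 0 0 0 0 0 0]
t=3: x=[100.8250 17.3950 0.7800 0.0000 0.0000 0.0000 0.0000 0.0000 0.0000 0.0000] k=[105 18 5 0 0 0 0 0 0 0]
t=4: x=[99.3450 22.8100 5.5200 0.3250 0.0000 0.0000 0.0000 0.0000 0.0000 0.0000] k=[94 24 3 0 0 0 0 0 0 0]
t=5: x=[89.4500 27.1850 4.1700 0.1950 0.0000 0.0000 0.0000 0.0000 0.0000 0.0000] k=[91 31 0 0 0 0 0 0 0 0]
t=6: x=[87.1000 32.8850 2.0150 0.0000 0.0000 0.0000 0.0000 0.0000 0.0000 0.0000] k=[86 30 6 0 0 0 0 0 0 0]
t=7: x=[82.3600 32.0800 7.1700 0.3900 0.0000 0.0000 0.0000 0.0000 0.0000 0.0000] k=[87 36 6 0 0 0 0 0 0 0]
t=8: x=[83.6850 37.3650 7.5600 0.3900 0.0000 0.0000 0.0000 0.0000 0.0000 0.0000] k=[87 35 8 0 0 0 0 0 0 0]
t=9: x=[83.6200 36.6250 9.2350 0.5200 0.0000 0.0000 0.0000 0.0000 0.0000 0.0000] k=[87 42 5 0 0 0 0 0 0 0]
t=10: x=[84.0750 42.5200 7.0800 0.3250 0.0000 0.0000 0.0000 0.0000 0.0000 0.0000] k=[86 40 3 3 0 0 0 0 0 0]
t=11: x=[83.0100 40.5850 5.4050 2.8050 0.1950 0.0000 0.0000 0.0000 0.0000 0.0000] k=[82 37 10 0 4 0 0 0 0 0]
t=12: x=[79.0750 38.1700 11.1050 0.9100 3.4800 0.2600 0.0000 0.0000 0.0000 0.0000] k=[83 41 7 5 1 5 0 0 0 0]
t=13: x=[80.2700 41.5200 9.0800 4.8700 1.5200 4.4150 0.3250 0.0000 0.0000 0.0000] k=[84 43 7 7 0 3 1 0 0 0]
t=14: x=[81.3350 43.3250 9.3400 6.5450 0.6500 2.6750 1.0650 0.0650 0.0000 0.0000] k=[78 46 6 6 0 0 5 2 0 0]
t=15: x=[75.9200 45.4800 8.6000 5.6100 0.3900 0.3250 4.4800 2.0650 0.1300 0.0000] k=[81 43 14 11 1 2 3 1 3 0]
t=16: x=[78.5300 43.5850 15.6900 10.5450 1.7150 2.0000 2.8050 1.2600 2.6750 0.1950] k=[82 46 21 8 3 0 3 4 3 4]

0.625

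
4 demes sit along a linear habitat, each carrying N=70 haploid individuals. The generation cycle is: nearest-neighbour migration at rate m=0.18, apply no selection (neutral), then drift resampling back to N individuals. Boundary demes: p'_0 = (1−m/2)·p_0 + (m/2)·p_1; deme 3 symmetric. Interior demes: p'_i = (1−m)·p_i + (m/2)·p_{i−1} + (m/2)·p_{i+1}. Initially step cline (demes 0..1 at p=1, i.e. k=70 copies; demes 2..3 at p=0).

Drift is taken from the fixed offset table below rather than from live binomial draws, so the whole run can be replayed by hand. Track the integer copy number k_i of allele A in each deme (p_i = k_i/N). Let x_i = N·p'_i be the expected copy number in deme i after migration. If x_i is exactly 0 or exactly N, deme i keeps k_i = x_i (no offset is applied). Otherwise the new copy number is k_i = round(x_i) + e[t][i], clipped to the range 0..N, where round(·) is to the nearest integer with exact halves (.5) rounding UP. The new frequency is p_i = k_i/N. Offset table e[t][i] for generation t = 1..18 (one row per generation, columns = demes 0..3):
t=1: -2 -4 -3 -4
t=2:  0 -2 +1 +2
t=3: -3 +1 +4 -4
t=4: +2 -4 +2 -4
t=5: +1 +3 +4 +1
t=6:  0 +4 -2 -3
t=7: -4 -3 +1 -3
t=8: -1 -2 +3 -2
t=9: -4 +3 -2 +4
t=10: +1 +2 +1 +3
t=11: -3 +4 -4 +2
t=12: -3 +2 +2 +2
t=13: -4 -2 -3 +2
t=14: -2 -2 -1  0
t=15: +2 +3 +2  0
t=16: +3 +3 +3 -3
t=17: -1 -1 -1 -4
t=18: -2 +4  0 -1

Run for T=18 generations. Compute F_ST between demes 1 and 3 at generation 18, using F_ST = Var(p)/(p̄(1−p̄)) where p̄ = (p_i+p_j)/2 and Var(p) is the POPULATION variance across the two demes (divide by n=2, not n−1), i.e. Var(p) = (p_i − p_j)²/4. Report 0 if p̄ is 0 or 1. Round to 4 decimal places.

0.1745

t=0: k=[70 70 0 0]
t=1: x=[70.0000 63.7000 6.3000 0.0000] k=[70 60 3 0]
t=2: x=[69.1000 55.7700 7.8600 0.2700] k=[69 54 9 2]
t=3: x=[67.6500 51.3000 12.4200 2.6300] k=[65 52 16 0]
t=4: x=[63.8300 49.9300 17.8000 1.4400] k=[66 46 20 0]
t=5: x=[64.2000 45.4600 20.5400 1.8000] k=[65 48 25 3]
t=6: x=[63.4700 47.4600 25.0900 4.9800] k=[63 51 23 2]
t=7: x=[61.9200 49.5600 23.6300 3.8900] k=[58 47 25 1]
t=8: x=[57.0100 46.0100 24.8200 3.1600] k=[56 44 28 1]
t=9: x=[54.9200 43.6400 27.0100 3.4300] k=[51 47 25 7]
t=10: x=[50.6400 45.3800 25.3600 8.6200] k=[52 47 26 12]
t=11: x=[51.5500 45.5600 26.6300 13.2600] k=[49 50 23 15]
t=12: x=[49.0900 47.4800 24.7100 15.7200] k=[46 49 27 18]
t=13: x=[46.2700 46.7500 28.1700 18.8100] k=[42 45 25 21]
t=14: x=[42.2700 42.9300 26.4400 21.3600] k=[40 41 25 21]
t=15: x=[40.0900 39.4700 26.0800 21.3600] k=[42 42 28 21]
t=16: x=[42.0000 40.7400 28.6300 21.6300] k=[45 44 32 19]
t=17: x=[44.9100 43.0100 31.9100 20.1700] k=[44 42 31 16]
t=18: x=[43.8200 41.1900 30.6400 17.3500] k=[42 45 31 16]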